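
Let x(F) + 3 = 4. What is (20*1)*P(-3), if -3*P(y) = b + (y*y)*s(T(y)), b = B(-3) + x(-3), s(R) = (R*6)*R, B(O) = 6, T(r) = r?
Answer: -9860/3 ≈ -3286.7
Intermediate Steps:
s(R) = 6*R² (s(R) = (6*R)*R = 6*R²)
x(F) = 1 (x(F) = -3 + 4 = 1)
b = 7 (b = 6 + 1 = 7)
P(y) = -7/3 - 2*y⁴ (P(y) = -(7 + (y*y)*(6*y²))/3 = -(7 + y²*(6*y²))/3 = -(7 + 6*y⁴)/3 = -7/3 - 2*y⁴)
(20*1)*P(-3) = (20*1)*(-7/3 - 2*(-3)⁴) = 20*(-7/3 - 2*81) = 20*(-7/3 - 162) = 20*(-493/3) = -9860/3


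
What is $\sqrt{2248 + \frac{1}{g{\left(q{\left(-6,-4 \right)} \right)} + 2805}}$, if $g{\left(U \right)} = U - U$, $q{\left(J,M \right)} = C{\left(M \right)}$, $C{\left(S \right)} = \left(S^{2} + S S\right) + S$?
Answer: $\frac{\sqrt{17687323005}}{2805} \approx 47.413$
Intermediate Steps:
$C{\left(S \right)} = S + 2 S^{2}$ ($C{\left(S \right)} = \left(S^{2} + S^{2}\right) + S = 2 S^{2} + S = S + 2 S^{2}$)
$q{\left(J,M \right)} = M \left(1 + 2 M\right)$
$g{\left(U \right)} = 0$
$\sqrt{2248 + \frac{1}{g{\left(q{\left(-6,-4 \right)} \right)} + 2805}} = \sqrt{2248 + \frac{1}{0 + 2805}} = \sqrt{2248 + \frac{1}{2805}} = \sqrt{\frac{6305641}{2805}} = \frac{\sqrt{17687323005}}{2805}$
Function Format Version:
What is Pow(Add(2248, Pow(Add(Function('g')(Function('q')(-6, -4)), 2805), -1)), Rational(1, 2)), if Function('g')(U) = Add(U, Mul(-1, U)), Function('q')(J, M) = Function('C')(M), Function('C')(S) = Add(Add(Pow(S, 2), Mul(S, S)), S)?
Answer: Mul(Rational(1, 2805), Pow(17687323005, Rational(1, 2))) ≈ 47.413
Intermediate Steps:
Function('C')(S) = Add(S, Mul(2, Pow(S, 2))) (Function('C')(S) = Add(Add(Pow(S, 2), Pow(S, 2)), S) = Add(Mul(2, Pow(S, 2)), S) = Add(S, Mul(2, Pow(S, 2))))
Function('q')(J, M) = Mul(M, Add(1, Mul(2, M)))
Function('g')(U) = 0
Pow(Add(2248, Pow(Add(Function('g')(Function('q')(-6, -4)), 2805), -1)), Rational(1, 2)) = Pow(Add(2248, Pow(Add(0, 2805), -1)), Rational(1, 2)) = Pow(Add(2248, Pow(2805, -1)), Rational(1, 2)) = Pow(Add(2248, Rational(1, 2805)), Rational(1, 2)) = Pow(Rational(6305641, 2805), Rational(1, 2)) = Mul(Rational(1, 2805), Pow(17687323005, Rational(1, 2)))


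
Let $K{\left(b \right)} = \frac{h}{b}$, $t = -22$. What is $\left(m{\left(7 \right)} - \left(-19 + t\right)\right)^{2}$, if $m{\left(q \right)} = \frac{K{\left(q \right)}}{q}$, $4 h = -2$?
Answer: $\frac{16136289}{9604} \approx 1680.2$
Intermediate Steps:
$h = - \frac{1}{2}$ ($h = \frac{1}{4} \left(-2\right) = - \frac{1}{2} \approx -0.5$)
$K{\left(b \right)} = - \frac{1}{2 b}$
$m{\left(q \right)} = - \frac{1}{2 q^{2}}$ ($m{\left(q \right)} = \frac{\left(- \frac{1}{2}\right) \frac{1}{q}}{q} = - \frac{1}{2 q^{2}}$)
$\left(m{\left(7 \right)} - \left(-19 + t\right)\right)^{2} = \left(- \frac{1}{2 \cdot 49} - \left(-19 - 22\right)\right)^{2} = \left(\left(- \frac{1}{2}\right) \frac{1}{49} - -41\right)^{2} = \left(- \frac{1}{98} + 41\right)^{2} = \left(\frac{4017}{98}\right)^{2} = \frac{16136289}{9604}$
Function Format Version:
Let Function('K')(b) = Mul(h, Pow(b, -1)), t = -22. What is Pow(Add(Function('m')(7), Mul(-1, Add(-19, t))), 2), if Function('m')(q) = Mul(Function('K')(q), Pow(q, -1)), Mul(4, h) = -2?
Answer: Rational(16136289, 9604) ≈ 1680.2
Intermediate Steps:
h = Rational(-1, 2) (h = Mul(Rational(1, 4), -2) = Rational(-1, 2) ≈ -0.50000)
Function('K')(b) = Mul(Rational(-1, 2), Pow(b, -1))
Function('m')(q) = Mul(Rational(-1, 2), Pow(q, -2)) (Function('m')(q) = Mul(Mul(Rational(-1, 2), Pow(q, -1)), Pow(q, -1)) = Mul(Rational(-1, 2), Pow(q, -2)))
Pow(Add(Function('m')(7), Mul(-1, Add(-19, t))), 2) = Pow(Add(Mul(Rational(-1, 2), Pow(7, -2)), Mul(-1, Add(-19, -22))), 2) = Pow(Add(Mul(Rational(-1, 2), Rational(1, 49)), Mul(-1, -41)), 2) = Pow(Add(Rational(-1, 98), 41), 2) = Pow(Rational(4017, 98), 2) = Rational(16136289, 9604)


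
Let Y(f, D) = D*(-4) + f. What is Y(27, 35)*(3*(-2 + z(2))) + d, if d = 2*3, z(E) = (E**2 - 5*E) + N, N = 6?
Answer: 684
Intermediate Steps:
z(E) = 6 + E**2 - 5*E (z(E) = (E**2 - 5*E) + 6 = 6 + E**2 - 5*E)
d = 6
Y(f, D) = f - 4*D (Y(f, D) = -4*D + f = f - 4*D)
Y(27, 35)*(3*(-2 + z(2))) + d = (27 - 4*35)*(3*(-2 + (6 + 2**2 - 5*2))) + 6 = (27 - 140)*(3*(-2 + (6 + 4 - 10))) + 6 = -339*(-2 + 0) + 6 = -339*(-2) + 6 = -113*(-6) + 6 = 678 + 6 = 684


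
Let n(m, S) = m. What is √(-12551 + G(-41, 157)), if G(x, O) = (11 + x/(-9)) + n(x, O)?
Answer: 2*I*√28297/3 ≈ 112.14*I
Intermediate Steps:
G(x, O) = 11 + 8*x/9 (G(x, O) = (11 + x/(-9)) + x = (11 + x*(-⅑)) + x = (11 - x/9) + x = 11 + 8*x/9)
√(-12551 + G(-41, 157)) = √(-12551 + (11 + (8/9)*(-41))) = √(-12551 + (11 - 328/9)) = √(-12551 - 229/9) = √(-113188/9) = 2*I*√28297/3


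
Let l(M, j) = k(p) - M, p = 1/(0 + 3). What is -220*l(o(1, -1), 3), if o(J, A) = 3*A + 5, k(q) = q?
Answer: 1100/3 ≈ 366.67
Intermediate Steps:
p = ⅓ (p = 1/3 = ⅓ ≈ 0.33333)
o(J, A) = 5 + 3*A
l(M, j) = ⅓ - M
-220*l(o(1, -1), 3) = -220*(⅓ - (5 + 3*(-1))) = -220*(⅓ - (5 - 3)) = -220*(⅓ - 1*2) = -220*(⅓ - 2) = -220*(-5/3) = 1100/3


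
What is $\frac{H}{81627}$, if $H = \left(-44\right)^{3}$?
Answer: $- \frac{85184}{81627} \approx -1.0436$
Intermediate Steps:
$H = -85184$
$\frac{H}{81627} = - \frac{85184}{81627}$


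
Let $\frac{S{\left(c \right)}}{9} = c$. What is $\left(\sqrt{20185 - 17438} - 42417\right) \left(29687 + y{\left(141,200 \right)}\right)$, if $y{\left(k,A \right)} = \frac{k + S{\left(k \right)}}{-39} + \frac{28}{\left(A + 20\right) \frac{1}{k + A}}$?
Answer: $- \frac{81870154542}{65} + \frac{1930126 \sqrt{2747}}{65} \approx -1.258 \cdot 10^{9}$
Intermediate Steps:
$S{\left(c \right)} = 9 c$
$y{\left(k,A \right)} = - \frac{10 k}{39} + \frac{28 \left(A + k\right)}{20 + A}$ ($y{\left(k,A \right)} = \frac{k + 9 k}{-39} + \frac{28}{\left(A + 20\right) \frac{1}{k + A}} = 10 k \left(- \frac{1}{39}\right) + \frac{28}{\left(20 + A\right) \frac{1}{A + k}} = - \frac{10 k}{39} + \frac{28}{\frac{1}{A + k} \left(20 + A\right)} = - \frac{10 k}{39} + 28 \frac{A + k}{20 + A} = - \frac{10 k}{39} + \frac{28 \left(A + k\right)}{20 + A}$)
$\left(\sqrt{20185 - 17438} - 42417\right) \left(29687 + y{\left(141,200 \right)}\right) = \left(\sqrt{20185 - 17438} - 42417\right) \left(29687 + \frac{2 \left(446 \cdot 141 + 546 \cdot 200 - 1000 \cdot 141\right)}{39 \left(20 + 200\right)}\right) = \left(\sqrt{2747} - 42417\right) \left(29687 + \frac{2 \left(62886 + 109200 - 141000\right)}{39 \cdot 220}\right) = \left(-42417 + \sqrt{2747}\right) \left(29687 + \frac{2}{39} \cdot \frac{1}{220} \cdot 31086\right) = \left(-42417 + \sqrt{2747}\right) \left(29687 + \frac{471}{65}\right) = \left(-42417 + \sqrt{2747}\right) \frac{1930126}{65} = - \frac{81870154542}{65} + \frac{1930126 \sqrt{2747}}{65}$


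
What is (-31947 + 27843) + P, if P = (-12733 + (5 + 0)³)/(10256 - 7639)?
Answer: -10752776/2617 ≈ -4108.8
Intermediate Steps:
P = -12608/2617 (P = (-12733 + 5³)/2617 = (-12733 + 125)*(1/2617) = -12608*1/2617 = -12608/2617 ≈ -4.8177)
(-31947 + 27843) + P = (-31947 + 27843) - 12608/2617 = -4104 - 12608/2617 = -10752776/2617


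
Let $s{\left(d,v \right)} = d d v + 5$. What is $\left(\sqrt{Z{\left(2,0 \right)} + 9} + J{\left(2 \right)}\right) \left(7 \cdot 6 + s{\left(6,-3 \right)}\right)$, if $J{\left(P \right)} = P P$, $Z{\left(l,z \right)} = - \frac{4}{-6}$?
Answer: $-244 - \frac{61 \sqrt{87}}{3} \approx -433.66$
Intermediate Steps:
$Z{\left(l,z \right)} = \frac{2}{3}$ ($Z{\left(l,z \right)} = \left(-4\right) \left(- \frac{1}{6}\right) = \frac{2}{3}$)
$s{\left(d,v \right)} = 5 + v d^{2}$ ($s{\left(d,v \right)} = d^{2} v + 5 = v d^{2} + 5 = 5 + v d^{2}$)
$J{\left(P \right)} = P^{2}$
$\left(\sqrt{Z{\left(2,0 \right)} + 9} + J{\left(2 \right)}\right) \left(7 \cdot 6 + s{\left(6,-3 \right)}\right) = \left(\sqrt{\frac{2}{3} + 9} + 2^{2}\right) \left(7 \cdot 6 + \left(5 - 3 \cdot 6^{2}\right)\right) = \left(\sqrt{\frac{29}{3}} + 4\right) \left(42 + \left(5 - 108\right)\right) = \left(\frac{\sqrt{87}}{3} + 4\right) \left(42 + \left(5 - 108\right)\right) = \left(4 + \frac{\sqrt{87}}{3}\right) \left(42 - 103\right) = \left(4 + \frac{\sqrt{87}}{3}\right) \left(-61\right) = -244 - \frac{61 \sqrt{87}}{3}$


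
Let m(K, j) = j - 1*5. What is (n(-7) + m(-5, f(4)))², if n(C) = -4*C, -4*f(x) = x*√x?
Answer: 441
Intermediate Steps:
f(x) = -x^(3/2)/4 (f(x) = -x*√x/4 = -x^(3/2)/4)
m(K, j) = -5 + j (m(K, j) = j - 5 = -5 + j)
(n(-7) + m(-5, f(4)))² = (-4*(-7) + (-5 - 4^(3/2)/4))² = (28 + (-5 - ¼*8))² = (28 + (-5 - 2))² = (28 - 7)² = 21² = 441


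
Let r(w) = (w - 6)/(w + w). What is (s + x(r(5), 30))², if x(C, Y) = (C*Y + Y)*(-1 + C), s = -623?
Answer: 42601729/100 ≈ 4.2602e+5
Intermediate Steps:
r(w) = (-6 + w)/(2*w) (r(w) = (-6 + w)/((2*w)) = (-6 + w)*(1/(2*w)) = (-6 + w)/(2*w))
x(C, Y) = (-1 + C)*(Y + C*Y) (x(C, Y) = (Y + C*Y)*(-1 + C) = (-1 + C)*(Y + C*Y))
(s + x(r(5), 30))² = (-623 + 30*(-1 + ((½)*(-6 + 5)/5)²))² = (-623 + 30*(-1 + ((½)*(⅕)*(-1))²))² = (-623 + 30*(-1 + (-⅒)²))² = (-623 + 30*(-1 + 1/100))² = (-623 + 30*(-99/100))² = (-623 - 297/10)² = (-6527/10)² = 42601729/100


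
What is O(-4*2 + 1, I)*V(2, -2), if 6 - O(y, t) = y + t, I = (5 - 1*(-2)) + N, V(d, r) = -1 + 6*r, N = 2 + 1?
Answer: -39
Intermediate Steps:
N = 3
I = 10 (I = (5 - 1*(-2)) + 3 = (5 + 2) + 3 = 7 + 3 = 10)
O(y, t) = 6 - t - y (O(y, t) = 6 - (y + t) = 6 - (t + y) = 6 + (-t - y) = 6 - t - y)
O(-4*2 + 1, I)*V(2, -2) = (6 - 1*10 - (-4*2 + 1))*(-1 + 6*(-2)) = (6 - 10 - (-8 + 1))*(-1 - 12) = (6 - 10 - 1*(-7))*(-13) = (6 - 10 + 7)*(-13) = 3*(-13) = -39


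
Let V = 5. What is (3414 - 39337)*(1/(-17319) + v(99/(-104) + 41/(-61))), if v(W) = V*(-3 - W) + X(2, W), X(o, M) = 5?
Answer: 7419371856737/109871736 ≈ 67528.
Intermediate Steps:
v(W) = -10 - 5*W (v(W) = 5*(-3 - W) + 5 = (-15 - 5*W) + 5 = -10 - 5*W)
(3414 - 39337)*(1/(-17319) + v(99/(-104) + 41/(-61))) = (3414 - 39337)*(1/(-17319) + (-10 - 5*(99/(-104) + 41/(-61)))) = -35923*(-1/17319 + (-10 - 5*(99*(-1/104) + 41*(-1/61)))) = -35923*(-1/17319 + (-10 - 5*(-99/104 - 41/61))) = -35923*(-1/17319 + (-10 - 5*(-10303/6344))) = -35923*(-1/17319 + (-10 + 51515/6344)) = -35923*(-1/17319 - 11925/6344) = -35923*(-206535419/109871736) = 7419371856737/109871736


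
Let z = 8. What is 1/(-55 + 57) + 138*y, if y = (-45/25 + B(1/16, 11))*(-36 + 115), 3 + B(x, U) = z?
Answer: 348869/10 ≈ 34887.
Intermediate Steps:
B(x, U) = 5 (B(x, U) = -3 + 8 = 5)
y = 1264/5 (y = (-45/25 + 5)*(-36 + 115) = (-45*1/25 + 5)*79 = (-9/5 + 5)*79 = (16/5)*79 = 1264/5 ≈ 252.80)
1/(-55 + 57) + 138*y = 1/(-55 + 57) + 138*(1264/5) = 1/2 + 174432/5 = ½ + 174432/5 = 348869/10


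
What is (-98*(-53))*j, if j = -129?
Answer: -670026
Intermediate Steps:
(-98*(-53))*j = -98*(-53)*(-129) = 5194*(-129) = -670026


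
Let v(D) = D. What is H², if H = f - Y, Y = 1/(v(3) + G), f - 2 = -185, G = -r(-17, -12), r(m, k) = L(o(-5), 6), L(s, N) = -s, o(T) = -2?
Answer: 33856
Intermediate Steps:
r(m, k) = 2 (r(m, k) = -1*(-2) = 2)
G = -2 (G = -1*2 = -2)
f = -183 (f = 2 - 185 = -183)
Y = 1 (Y = 1/(3 - 2) = 1/1 = 1)
H = -184 (H = -183 - 1*1 = -183 - 1 = -184)
H² = (-184)² = 33856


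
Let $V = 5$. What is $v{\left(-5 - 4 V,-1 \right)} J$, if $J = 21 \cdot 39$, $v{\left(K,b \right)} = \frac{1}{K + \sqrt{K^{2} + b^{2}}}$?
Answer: $20475 + 819 \sqrt{626} \approx 40966.0$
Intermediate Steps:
$J = 819$
$v{\left(-5 - 4 V,-1 \right)} J = \frac{1}{\left(-5 - 20\right) + \sqrt{\left(-5 - 20\right)^{2} + \left(-1\right)^{2}}} \cdot 819 = \frac{1}{\left(-5 - 20\right) + \sqrt{\left(-5 - 20\right)^{2} + 1}} \cdot 819 = \frac{1}{-25 + \sqrt{\left(-25\right)^{2} + 1}} \cdot 819 = \frac{1}{-25 + \sqrt{625 + 1}} \cdot 819 = \frac{1}{-25 + \sqrt{626}} \cdot 819 = \frac{819}{-25 + \sqrt{626}}$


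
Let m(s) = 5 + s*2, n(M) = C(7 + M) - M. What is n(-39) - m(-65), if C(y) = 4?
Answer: 168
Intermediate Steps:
n(M) = 4 - M
m(s) = 5 + 2*s
n(-39) - m(-65) = (4 - 1*(-39)) - (5 + 2*(-65)) = (4 + 39) - (5 - 130) = 43 - 1*(-125) = 43 + 125 = 168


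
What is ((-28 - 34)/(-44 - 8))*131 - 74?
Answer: 2137/26 ≈ 82.192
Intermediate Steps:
((-28 - 34)/(-44 - 8))*131 - 74 = -62/(-52)*131 - 74 = -62*(-1/52)*131 - 74 = (31/26)*131 - 74 = 4061/26 - 74 = 2137/26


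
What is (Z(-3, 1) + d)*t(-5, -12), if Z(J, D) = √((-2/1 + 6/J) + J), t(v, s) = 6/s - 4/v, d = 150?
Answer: 45 + 3*I*√7/10 ≈ 45.0 + 0.79373*I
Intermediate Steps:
t(v, s) = -4/v + 6/s
Z(J, D) = √(-2 + J + 6/J) (Z(J, D) = √((-2*1 + 6/J) + J) = √((-2 + 6/J) + J) = √(-2 + J + 6/J))
(Z(-3, 1) + d)*t(-5, -12) = (√(-2 - 3 + 6/(-3)) + 150)*(-4/(-5) + 6/(-12)) = (√(-2 - 3 + 6*(-⅓)) + 150)*(-4*(-⅕) + 6*(-1/12)) = (√(-2 - 3 - 2) + 150)*(⅘ - ½) = (√(-7) + 150)*(3/10) = (I*√7 + 150)*(3/10) = (150 + I*√7)*(3/10) = 45 + 3*I*√7/10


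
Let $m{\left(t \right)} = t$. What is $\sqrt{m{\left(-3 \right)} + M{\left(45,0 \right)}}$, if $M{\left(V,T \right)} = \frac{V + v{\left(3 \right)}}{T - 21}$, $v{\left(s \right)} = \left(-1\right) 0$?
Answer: $\frac{6 i \sqrt{7}}{7} \approx 2.2678 i$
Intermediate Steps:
$v{\left(s \right)} = 0$
$M{\left(V,T \right)} = \frac{V}{-21 + T}$ ($M{\left(V,T \right)} = \frac{V + 0}{T - 21} = \frac{V}{-21 + T}$)
$\sqrt{m{\left(-3 \right)} + M{\left(45,0 \right)}} = \sqrt{-3 + \frac{45}{-21 + 0}} = \sqrt{-3 + \frac{45}{-21}} = \sqrt{-3 + 45 \left(- \frac{1}{21}\right)} = \sqrt{-3 - \frac{15}{7}} = \sqrt{- \frac{36}{7}} = \frac{6 i \sqrt{7}}{7}$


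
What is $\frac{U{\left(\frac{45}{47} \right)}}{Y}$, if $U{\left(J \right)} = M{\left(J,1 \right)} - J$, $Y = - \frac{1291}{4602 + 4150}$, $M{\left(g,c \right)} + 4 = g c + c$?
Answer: $\frac{26256}{1291} \approx 20.338$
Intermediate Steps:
$M{\left(g,c \right)} = -4 + c + c g$ ($M{\left(g,c \right)} = -4 + \left(g c + c\right) = -4 + \left(c g + c\right) = -4 + \left(c + c g\right) = -4 + c + c g$)
$Y = - \frac{1291}{8752} \approx -0.14751$
$U{\left(J \right)} = -3$ ($U{\left(J \right)} = \left(-4 + 1 + 1 J\right) - J = \left(-4 + 1 + J\right) - J = \left(-3 + J\right) - J = -3$)
$\frac{U{\left(\frac{45}{47} \right)}}{Y} = - \frac{3}{- \frac{1291}{8752}} = \left(-3\right) \left(- \frac{8752}{1291}\right) = \frac{26256}{1291}$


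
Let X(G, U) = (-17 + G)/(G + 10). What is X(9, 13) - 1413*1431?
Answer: -38418065/19 ≈ -2.0220e+6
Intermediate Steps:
X(G, U) = (-17 + G)/(10 + G)
X(9, 13) - 1413*1431 = (-17 + 9)/(10 + 9) - 1413*1431 = -8/19 - 2022003 = -38418065/19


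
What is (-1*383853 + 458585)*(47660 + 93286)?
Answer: 10533176472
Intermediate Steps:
(-1*383853 + 458585)*(47660 + 93286) = (-383853 + 458585)*140946 = 74732*140946 = 10533176472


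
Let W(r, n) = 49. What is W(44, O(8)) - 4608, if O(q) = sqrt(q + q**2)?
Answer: -4559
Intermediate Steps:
W(44, O(8)) - 4608 = 49 - 4608 = -4559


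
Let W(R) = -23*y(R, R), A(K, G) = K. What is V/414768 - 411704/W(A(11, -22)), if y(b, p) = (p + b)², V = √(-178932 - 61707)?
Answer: 102926/2783 + 7*I*√4911/414768 ≈ 36.984 + 0.0011827*I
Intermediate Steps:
V = 7*I*√4911 (V = √(-240639) = 7*I*√4911 ≈ 490.55*I)
y(b, p) = (b + p)²
W(R) = -92*R² (W(R) = -23*(R + R)² = -23*4*R² = -92*R²)
V/414768 - 411704/W(A(11, -22)) = (7*I*√4911)/414768 - 411704/((-92*11²)) = (7*I*√4911)*(1/414768) - 411704/((-92*121)) = 7*I*√4911/414768 - 411704/(-11132) = 7*I*√4911/414768 - 411704*(-1/11132) = 7*I*√4911/414768 + 102926/2783 = 102926/2783 + 7*I*√4911/414768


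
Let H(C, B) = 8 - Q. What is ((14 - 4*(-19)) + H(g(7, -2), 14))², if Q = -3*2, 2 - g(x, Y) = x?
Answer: 10816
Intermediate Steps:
g(x, Y) = 2 - x
Q = -6
H(C, B) = 14 (H(C, B) = 8 - 1*(-6) = 8 + 6 = 14)
((14 - 4*(-19)) + H(g(7, -2), 14))² = ((14 - 4*(-19)) + 14)² = ((14 + 76) + 14)² = (90 + 14)² = 104² = 10816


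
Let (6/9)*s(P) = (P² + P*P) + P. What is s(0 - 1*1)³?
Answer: 27/8 ≈ 3.3750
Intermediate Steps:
s(P) = 3*P² + 3*P/2 (s(P) = 3*((P² + P*P) + P)/2 = 3*((P² + P²) + P)/2 = 3*(2*P² + P)/2 = 3*(P + 2*P²)/2 = 3*P² + 3*P/2)
s(0 - 1*1)³ = (3*(0 - 1*1)*(1 + 2*(0 - 1*1))/2)³ = (3*(0 - 1)*(1 + 2*(0 - 1))/2)³ = ((3/2)*(-1)*(1 + 2*(-1)))³ = ((3/2)*(-1)*(1 - 2))³ = ((3/2)*(-1)*(-1))³ = (3/2)³ = 27/8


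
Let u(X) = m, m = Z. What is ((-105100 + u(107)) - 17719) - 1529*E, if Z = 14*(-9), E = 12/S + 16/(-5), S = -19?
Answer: -11123219/95 ≈ -1.1709e+5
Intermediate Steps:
E = -364/95 (E = 12/(-19) + 16/(-5) = 12*(-1/19) + 16*(-1/5) = -12/19 - 16/5 = -364/95 ≈ -3.8316)
Z = -126
m = -126
u(X) = -126
((-105100 + u(107)) - 17719) - 1529*E = ((-105100 - 126) - 17719) - 1529*(-364/95) = (-105226 - 17719) + 556556/95 = -122945 + 556556/95 = -11123219/95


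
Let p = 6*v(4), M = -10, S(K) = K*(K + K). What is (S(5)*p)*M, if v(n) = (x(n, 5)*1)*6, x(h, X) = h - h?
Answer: 0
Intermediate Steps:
x(h, X) = 0
v(n) = 0 (v(n) = (0*1)*6 = 0*6 = 0)
S(K) = 2*K² (S(K) = K*(2*K) = 2*K²)
p = 0 (p = 6*0 = 0)
(S(5)*p)*M = ((2*5²)*0)*(-10) = ((2*25)*0)*(-10) = (50*0)*(-10) = 0*(-10) = 0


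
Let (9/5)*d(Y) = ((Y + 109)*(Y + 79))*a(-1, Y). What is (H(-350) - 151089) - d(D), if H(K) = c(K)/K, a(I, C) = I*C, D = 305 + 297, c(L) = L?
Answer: 161783902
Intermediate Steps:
D = 602
a(I, C) = C*I
H(K) = 1 (H(K) = K/K = 1)
d(Y) = -5*Y*(79 + Y)*(109 + Y)/9 (d(Y) = 5*(((Y + 109)*(Y + 79))*(Y*(-1)))/9 = 5*(((109 + Y)*(79 + Y))*(-Y))/9 = 5*(((79 + Y)*(109 + Y))*(-Y))/9 = 5*(-Y*(79 + Y)*(109 + Y))/9 = -5*Y*(79 + Y)*(109 + Y)/9)
(H(-350) - 151089) - d(D) = (1 - 151089) - (-5)*602*(8611 + 602**2 + 188*602)/9 = -151088 - (-5)*602*(8611 + 362404 + 113176)/9 = -151088 - (-5)*602*484191/9 = -151088 - 1*(-161934990) = -151088 + 161934990 = 161783902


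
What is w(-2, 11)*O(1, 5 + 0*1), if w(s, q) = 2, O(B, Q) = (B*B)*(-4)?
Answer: -8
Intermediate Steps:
O(B, Q) = -4*B**2 (O(B, Q) = B**2*(-4) = -4*B**2)
w(-2, 11)*O(1, 5 + 0*1) = 2*(-4*1**2) = 2*(-4*1) = 2*(-4) = -8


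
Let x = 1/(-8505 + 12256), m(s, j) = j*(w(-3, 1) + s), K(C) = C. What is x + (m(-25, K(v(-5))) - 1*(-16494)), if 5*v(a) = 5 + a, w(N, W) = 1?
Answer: 61868995/3751 ≈ 16494.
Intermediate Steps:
v(a) = 1 + a/5 (v(a) = (5 + a)/5 = 1 + a/5)
m(s, j) = j*(1 + s)
x = 1/3751 ≈ 0.00026660
x + (m(-25, K(v(-5))) - 1*(-16494)) = 1/3751 + ((1 + (1/5)*(-5))*(1 - 25) - 1*(-16494)) = 1/3751 + ((1 - 1)*(-24) + 16494) = 1/3751 + (0*(-24) + 16494) = 1/3751 + (0 + 16494) = 1/3751 + 16494 = 61868995/3751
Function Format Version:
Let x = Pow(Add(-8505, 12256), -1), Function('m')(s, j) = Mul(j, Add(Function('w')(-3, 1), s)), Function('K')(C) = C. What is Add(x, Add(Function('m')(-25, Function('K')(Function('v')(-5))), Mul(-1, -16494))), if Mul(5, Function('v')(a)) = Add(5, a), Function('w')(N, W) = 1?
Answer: Rational(61868995, 3751) ≈ 16494.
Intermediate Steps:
Function('v')(a) = Add(1, Mul(Rational(1, 5), a)) (Function('v')(a) = Mul(Rational(1, 5), Add(5, a)) = Add(1, Mul(Rational(1, 5), a)))
Function('m')(s, j) = Mul(j, Add(1, s))
x = Rational(1, 3751) (x = Pow(3751, -1) = Rational(1, 3751) ≈ 0.00026660)
Add(x, Add(Function('m')(-25, Function('K')(Function('v')(-5))), Mul(-1, -16494))) = Add(Rational(1, 3751), Add(Mul(Add(1, Mul(Rational(1, 5), -5)), Add(1, -25)), Mul(-1, -16494))) = Add(Rational(1, 3751), Add(Mul(Add(1, -1), -24), 16494)) = Add(Rational(1, 3751), Add(Mul(0, -24), 16494)) = Add(Rational(1, 3751), Add(0, 16494)) = Add(Rational(1, 3751), 16494) = Rational(61868995, 3751)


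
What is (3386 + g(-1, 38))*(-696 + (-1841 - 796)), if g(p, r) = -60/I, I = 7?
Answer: -78798786/7 ≈ -1.1257e+7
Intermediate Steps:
g(p, r) = -60/7
(3386 + g(-1, 38))*(-696 + (-1841 - 796)) = (3386 - 60/7)*(-696 + (-1841 - 796)) = 23642*(-696 - 2637)/7 = (23642/7)*(-3333) = -78798786/7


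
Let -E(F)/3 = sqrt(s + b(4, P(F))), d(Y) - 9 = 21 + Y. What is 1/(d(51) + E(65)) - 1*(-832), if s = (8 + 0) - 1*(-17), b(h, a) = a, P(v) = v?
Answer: 59073/71 + sqrt(10)/639 ≈ 832.02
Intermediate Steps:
d(Y) = 30 + Y (d(Y) = 9 + (21 + Y) = 30 + Y)
s = 25 (s = 8 + 17 = 25)
E(F) = -3*sqrt(25 + F)
1/(d(51) + E(65)) - 1*(-832) = 1/((30 + 51) - 3*sqrt(25 + 65)) - 1*(-832) = 1/(81 - 9*sqrt(10)) + 832 = 832 + 1/(81 - 9*sqrt(10))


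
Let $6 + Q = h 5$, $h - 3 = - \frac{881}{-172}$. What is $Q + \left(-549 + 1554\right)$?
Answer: $\frac{178813}{172} \approx 1039.6$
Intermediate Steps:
$h = \frac{1397}{172}$ ($h = 3 - \frac{881}{-172} = 3 - - \frac{881}{172} = 3 + \frac{881}{172} = \frac{1397}{172} \approx 8.1221$)
$Q = \frac{5953}{172}$ ($Q = -6 + \frac{1397}{172} \cdot 5 = -6 + \frac{6985}{172} = \frac{5953}{172} \approx 34.61$)
$Q + \left(-549 + 1554\right) = \frac{5953}{172} + \left(-549 + 1554\right) = \frac{5953}{172} + 1005 = \frac{178813}{172}$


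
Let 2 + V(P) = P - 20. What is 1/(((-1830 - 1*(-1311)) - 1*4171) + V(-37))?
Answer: -1/4749 ≈ -0.00021057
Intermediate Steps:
V(P) = -22 + P (V(P) = -2 + (P - 20) = -2 + (-20 + P) = -22 + P)
1/(((-1830 - 1*(-1311)) - 1*4171) + V(-37)) = 1/(((-1830 - 1*(-1311)) - 1*4171) + (-22 - 37)) = 1/(((-1830 + 1311) - 4171) - 59) = 1/((-519 - 4171) - 59) = 1/(-4690 - 59) = 1/(-4749) = -1/4749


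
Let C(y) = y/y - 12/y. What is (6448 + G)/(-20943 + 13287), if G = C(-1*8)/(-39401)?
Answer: -508115291/603308112 ≈ -0.84222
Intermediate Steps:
C(y) = 1 - 12/y
G = -5/78802 (G = ((-12 - 1*8)/((-1*8)))/(-39401) = ((-12 - 8)/(-8))*(-1/39401) = -1/8*(-20)*(-1/39401) = (5/2)*(-1/39401) = -5/78802 ≈ -6.3450e-5)
(6448 + G)/(-20943 + 13287) = (6448 - 5/78802)/(-20943 + 13287) = (508115291/78802)/(-7656) = (508115291/78802)*(-1/7656) = -508115291/603308112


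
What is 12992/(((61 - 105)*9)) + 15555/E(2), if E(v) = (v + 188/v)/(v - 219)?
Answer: -111493291/3168 ≈ -35194.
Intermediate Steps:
E(v) = (v + 188/v)/(-219 + v)
12992/(((61 - 105)*9)) + 15555/E(2) = 12992/(((61 - 105)*9)) + 15555/(((188 + 2**2)/(2*(-219 + 2)))) = 12992/((-44*9)) + 15555/(((1/2)*(188 + 4)/(-217))) = 12992/(-396) + 15555/(((1/2)*(-1/217)*192)) = 12992*(-1/396) + 15555/(-96/217) = -3248/99 + 15555*(-217/96) = -3248/99 - 1125145/32 = -111493291/3168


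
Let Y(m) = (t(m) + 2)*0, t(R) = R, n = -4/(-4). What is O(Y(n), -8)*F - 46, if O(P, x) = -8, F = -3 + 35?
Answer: -302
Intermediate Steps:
F = 32
n = 1 (n = -4*(-¼) = 1)
Y(m) = 0 (Y(m) = (m + 2)*0 = (2 + m)*0 = 0)
O(Y(n), -8)*F - 46 = -8*32 - 46 = -256 - 46 = -302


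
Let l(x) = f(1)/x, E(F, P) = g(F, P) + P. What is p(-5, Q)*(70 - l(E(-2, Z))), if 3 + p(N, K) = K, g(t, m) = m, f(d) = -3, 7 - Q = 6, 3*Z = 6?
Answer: -283/2 ≈ -141.50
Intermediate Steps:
Z = 2 (Z = (1/3)*6 = 2)
Q = 1 (Q = 7 - 1*6 = 7 - 6 = 1)
p(N, K) = -3 + K
E(F, P) = 2*P (E(F, P) = P + P = 2*P)
l(x) = -3/x
p(-5, Q)*(70 - l(E(-2, Z))) = (-3 + 1)*(70 - (-3)/(2*2)) = -2*(70 - (-3)/4) = -2*(70 - 1*(-3/4)) = -2*(70 + 3/4) = -2*283/4 = -283/2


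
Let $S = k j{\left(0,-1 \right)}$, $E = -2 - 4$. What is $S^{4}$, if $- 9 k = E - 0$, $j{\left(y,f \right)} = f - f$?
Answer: $0$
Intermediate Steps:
$E = -6$
$j{\left(y,f \right)} = 0$
$k = \frac{2}{3}$ ($k = - \frac{-6 - 0}{9} = - \frac{-6 + 0}{9} = \left(- \frac{1}{9}\right) \left(-6\right) = \frac{2}{3} \approx 0.66667$)
$S = 0$ ($S = \frac{2}{3} \cdot 0 = 0$)
$S^{4} = 0^{4} = 0$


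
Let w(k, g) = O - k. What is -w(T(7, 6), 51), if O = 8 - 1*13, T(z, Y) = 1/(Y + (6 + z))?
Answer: 96/19 ≈ 5.0526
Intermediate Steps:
T(z, Y) = 1/(6 + Y + z)
O = -5 (O = 8 - 13 = -5)
w(k, g) = -5 - k
-w(T(7, 6), 51) = -(-5 - 1/(6 + 6 + 7)) = -(-5 - 1/19) = -1*(-96/19) = 96/19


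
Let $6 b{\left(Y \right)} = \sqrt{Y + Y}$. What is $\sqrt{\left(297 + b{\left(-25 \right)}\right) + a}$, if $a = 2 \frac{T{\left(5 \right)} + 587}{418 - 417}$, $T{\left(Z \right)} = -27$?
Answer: $\frac{\sqrt{51012 + 30 i \sqrt{2}}}{6} \approx 37.643 + 0.015654 i$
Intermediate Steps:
$b{\left(Y \right)} = \frac{\sqrt{2} \sqrt{Y}}{6}$ ($b{\left(Y \right)} = \frac{\sqrt{Y + Y}}{6} = \frac{\sqrt{2 Y}}{6} = \frac{\sqrt{2} \sqrt{Y}}{6}$)
$a = 1120$ ($a = 2 \frac{-27 + 587}{418 - 417} = 2 \frac{560}{418 - 417} = 2 \cdot \frac{560}{1} = 2 \cdot 560 \cdot 1 = 2 \cdot 560 = 1120$)
$\sqrt{\left(297 + b{\left(-25 \right)}\right) + a} = \sqrt{\left(297 + \frac{\sqrt{2} \sqrt{-25}}{6}\right) + 1120} = \sqrt{\left(297 + \frac{\sqrt{2} \cdot 5 i}{6}\right) + 1120} = \sqrt{\left(297 + \frac{5 i \sqrt{2}}{6}\right) + 1120} = \sqrt{1417 + \frac{5 i \sqrt{2}}{6}}$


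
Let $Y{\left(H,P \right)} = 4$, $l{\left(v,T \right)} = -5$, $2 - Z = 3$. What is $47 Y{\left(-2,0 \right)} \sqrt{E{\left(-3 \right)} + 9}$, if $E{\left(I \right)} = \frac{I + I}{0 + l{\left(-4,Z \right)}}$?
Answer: $\frac{188 \sqrt{255}}{5} \approx 600.42$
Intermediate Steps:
$Z = -1$ ($Z = 2 - 3 = -1$)
$E{\left(I \right)} = - \frac{2 I}{5}$ ($E{\left(I \right)} = \frac{I + I}{0 - 5} = \frac{2 I}{-5} = 2 I \left(- \frac{1}{5}\right) = - \frac{2 I}{5}$)
$47 Y{\left(-2,0 \right)} \sqrt{E{\left(-3 \right)} + 9} = 47 \cdot 4 \sqrt{\left(- \frac{2}{5}\right) \left(-3\right) + 9} = 188 \sqrt{\frac{6}{5} + 9} = 188 \sqrt{\frac{51}{5}} = 188 \frac{\sqrt{255}}{5} = \frac{188 \sqrt{255}}{5}$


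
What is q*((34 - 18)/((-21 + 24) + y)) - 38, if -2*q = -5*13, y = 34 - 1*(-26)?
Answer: -1874/63 ≈ -29.746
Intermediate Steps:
y = 60 (y = 34 + 26 = 60)
q = 65/2 (q = -(-5)*13/2 = -1/2*(-65) = 65/2 ≈ 32.500)
q*((34 - 18)/((-21 + 24) + y)) - 38 = 65*((34 - 18)/((-21 + 24) + 60))/2 - 38 = 65*(16/(3 + 60))/2 - 38 = 65*(16/63)/2 - 38 = 65*(16*(1/63))/2 - 38 = (65/2)*(16/63) - 38 = 520/63 - 38 = -1874/63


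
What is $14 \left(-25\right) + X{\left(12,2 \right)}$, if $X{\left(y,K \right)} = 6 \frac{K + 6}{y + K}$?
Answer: $- \frac{2426}{7} \approx -346.57$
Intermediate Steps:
$X{\left(y,K \right)} = \frac{6 \left(6 + K\right)}{K + y}$ ($X{\left(y,K \right)} = 6 \frac{6 + K}{K + y} = \frac{6 \left(6 + K\right)}{K + y}$)
$14 \left(-25\right) + X{\left(12,2 \right)} = 14 \left(-25\right) + \frac{6 \left(6 + 2\right)}{2 + 12} = -350 + 6 \cdot \frac{1}{14} \cdot 8 = -350 + \frac{24}{7} = - \frac{2426}{7}$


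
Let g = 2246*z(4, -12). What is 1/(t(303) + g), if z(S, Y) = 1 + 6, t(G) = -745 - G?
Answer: 1/14674 ≈ 6.8148e-5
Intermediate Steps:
z(S, Y) = 7
g = 15722 (g = 2246*7 = 15722)
1/(t(303) + g) = 1/((-745 - 1*303) + 15722) = 1/((-745 - 303) + 15722) = 1/(-1048 + 15722) = 1/14674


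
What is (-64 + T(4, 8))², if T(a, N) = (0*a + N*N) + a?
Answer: 16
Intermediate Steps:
T(a, N) = a + N² (T(a, N) = (0 + N²) + a = N² + a = a + N²)
(-64 + T(4, 8))² = (-64 + (4 + 8²))² = (-64 + (4 + 64))² = (-64 + 68)² = 4² = 16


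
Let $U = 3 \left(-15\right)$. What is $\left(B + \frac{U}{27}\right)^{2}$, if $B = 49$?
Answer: $\frac{20164}{9} \approx 2240.4$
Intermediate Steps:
$U = -45$
$\left(B + \frac{U}{27}\right)^{2} = \left(49 - \frac{45}{27}\right)^{2} = \left(49 - \frac{5}{3}\right)^{2} = \left(\frac{142}{3}\right)^{2} = \frac{20164}{9}$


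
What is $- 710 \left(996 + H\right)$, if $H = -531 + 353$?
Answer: $-580780$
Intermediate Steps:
$H = -178$
$- 710 \left(996 + H\right) = - 710 \left(996 - 178\right) = \left(-710\right) 818 = -580780$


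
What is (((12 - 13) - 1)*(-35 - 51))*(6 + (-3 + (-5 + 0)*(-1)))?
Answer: 1376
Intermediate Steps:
(((12 - 13) - 1)*(-35 - 51))*(6 + (-3 + (-5 + 0)*(-1))) = ((-1 - 1)*(-86))*(6 + (-3 - 5*(-1))) = (-2*(-86))*(6 + (-3 + 5)) = 172*(6 + 2) = 172*8 = 1376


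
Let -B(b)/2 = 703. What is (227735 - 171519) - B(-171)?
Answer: 57622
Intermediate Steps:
B(b) = -1406 (B(b) = -2*703 = -1406)
(227735 - 171519) - B(-171) = (227735 - 171519) - 1*(-1406) = 56216 + 1406 = 57622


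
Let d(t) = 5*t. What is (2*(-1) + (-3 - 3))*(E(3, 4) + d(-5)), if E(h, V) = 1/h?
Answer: 592/3 ≈ 197.33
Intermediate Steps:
(2*(-1) + (-3 - 3))*(E(3, 4) + d(-5)) = (2*(-1) + (-3 - 3))*(1/3 + 5*(-5)) = (-2 - 6)*(⅓ - 25) = -8*(-74/3) = 592/3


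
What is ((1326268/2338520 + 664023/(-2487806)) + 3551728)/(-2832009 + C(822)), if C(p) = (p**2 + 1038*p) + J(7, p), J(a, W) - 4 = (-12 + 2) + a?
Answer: -645724637088905169/236908894703657080 ≈ -2.7256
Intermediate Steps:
J(a, W) = -6 + a (J(a, W) = 4 + ((-12 + 2) + a) = 4 + (-10 + a) = -6 + a)
C(p) = 1 + p**2 + 1038*p (C(p) = (p**2 + 1038*p) + (-6 + 7) = (p**2 + 1038*p) + 1 = 1 + p**2 + 1038*p)
((1326268/2338520 + 664023/(-2487806)) + 3551728)/(-2832009 + C(822)) = ((1326268/2338520 + 664023/(-2487806)) + 3551728)/(-2832009 + (1 + 822**2 + 1038*822)) = ((1326268*(1/2338520) + 664023*(-1/2487806)) + 3551728)/(-2832009 + (1 + 675684 + 853236)) = ((331567/584630 - 664023/2487806) + 3551728)/(-2832009 + 1528921) = (109166651378/363611505445 + 3551728)/(-1303088) = (1291449274177810338/363611505445)*(-1/1303088) = -645724637088905169/236908894703657080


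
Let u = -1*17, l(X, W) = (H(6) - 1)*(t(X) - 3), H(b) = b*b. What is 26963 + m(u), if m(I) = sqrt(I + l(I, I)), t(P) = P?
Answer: 26963 + I*sqrt(717) ≈ 26963.0 + 26.777*I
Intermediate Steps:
H(b) = b**2
l(X, W) = -105 + 35*X (l(X, W) = (6**2 - 1)*(X - 3) = (36 - 1)*(-3 + X) = 35*(-3 + X) = -105 + 35*X)
u = -17
m(I) = sqrt(-105 + 36*I) (m(I) = sqrt(I + (-105 + 35*I)) = sqrt(-105 + 36*I))
26963 + m(u) = 26963 + sqrt(-105 + 36*(-17)) = 26963 + sqrt(-105 - 612) = 26963 + sqrt(-717) = 26963 + I*sqrt(717)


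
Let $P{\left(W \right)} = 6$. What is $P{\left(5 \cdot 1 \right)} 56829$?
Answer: $340974$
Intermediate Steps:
$P{\left(5 \cdot 1 \right)} 56829 = 6 \cdot 56829 = 340974$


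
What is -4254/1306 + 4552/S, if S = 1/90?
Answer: 267518913/653 ≈ 4.0968e+5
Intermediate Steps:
S = 1/90 ≈ 0.011111
-4254/1306 + 4552/S = -4254/1306 + 4552/(1/90) = -4254*1/1306 + 4552*90 = -2127/653 + 409680 = 267518913/653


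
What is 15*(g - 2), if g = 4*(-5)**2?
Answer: 1470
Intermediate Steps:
g = 100 (g = 4*25 = 100)
15*(g - 2) = 15*(100 - 2) = 15*98 = 1470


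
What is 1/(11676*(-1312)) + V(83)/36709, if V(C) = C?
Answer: 1271432987/562341940608 ≈ 0.0022610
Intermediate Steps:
1/(11676*(-1312)) + V(83)/36709 = 1/(11676*(-1312)) + 83/36709 = (1/11676)*(-1/1312) + 83*(1/36709) = -1/15318912 + 83/36709 = 1271432987/562341940608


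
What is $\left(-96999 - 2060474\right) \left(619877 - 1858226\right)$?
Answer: $2671704532077$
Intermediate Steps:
$\left(-96999 - 2060474\right) \left(619877 - 1858226\right) = \left(-2157473\right) \left(-1238349\right) = 2671704532077$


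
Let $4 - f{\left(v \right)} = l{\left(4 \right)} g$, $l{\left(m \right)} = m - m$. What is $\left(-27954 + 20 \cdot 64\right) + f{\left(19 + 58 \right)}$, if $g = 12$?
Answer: $-26670$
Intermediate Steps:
$l{\left(m \right)} = 0$
$f{\left(v \right)} = 4$ ($f{\left(v \right)} = 4 - 0 \cdot 12 = 4 - 0 = 4 + 0 = 4$)
$\left(-27954 + 20 \cdot 64\right) + f{\left(19 + 58 \right)} = \left(-27954 + 20 \cdot 64\right) + 4 = \left(-27954 + 1280\right) + 4 = -26674 + 4 = -26670$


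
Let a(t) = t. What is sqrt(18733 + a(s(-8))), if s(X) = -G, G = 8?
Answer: 5*sqrt(749) ≈ 136.84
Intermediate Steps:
s(X) = -8 (s(X) = -1*8 = -8)
sqrt(18733 + a(s(-8))) = sqrt(18733 - 8) = sqrt(18725) = 5*sqrt(749)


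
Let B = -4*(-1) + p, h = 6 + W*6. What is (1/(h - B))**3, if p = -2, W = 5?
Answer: 1/39304 ≈ 2.5443e-5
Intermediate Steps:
h = 36 (h = 6 + 5*6 = 6 + 30 = 36)
B = 2 (B = -4*(-1) - 2 = 4 - 2 = 2)
(1/(h - B))**3 = (1/(36 - 1*2))**3 = (1/(36 - 2))**3 = (1/34)**3 = 1/39304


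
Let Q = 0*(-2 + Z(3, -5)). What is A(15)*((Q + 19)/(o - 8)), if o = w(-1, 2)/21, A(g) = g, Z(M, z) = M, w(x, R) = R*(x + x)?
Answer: -5985/172 ≈ -34.797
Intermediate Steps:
w(x, R) = 2*R*x (w(x, R) = R*(2*x) = 2*R*x)
o = -4/21 (o = (2*2*(-1))/21 = -4*1/21 = -4/21 ≈ -0.19048)
Q = 0 (Q = 0*(-2 + 3) = 0*1 = 0)
A(15)*((Q + 19)/(o - 8)) = 15*((0 + 19)/(-4/21 - 8)) = 15*(19/(-172/21)) = 15*(19*(-21/172)) = 15*(-399/172) = -5985/172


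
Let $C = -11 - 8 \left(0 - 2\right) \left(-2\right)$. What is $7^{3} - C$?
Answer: $386$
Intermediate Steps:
$C = -43$ ($C = -11 - 8 \left(\left(-2\right) \left(-2\right)\right) = -11 - 32 = -43$)
$7^{3} - C = 7^{3} - -43 = 343 + 43 = 386$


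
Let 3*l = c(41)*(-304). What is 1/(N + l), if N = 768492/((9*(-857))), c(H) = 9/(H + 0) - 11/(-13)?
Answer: -1370343/284515316 ≈ -0.0048164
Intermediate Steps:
c(H) = 11/13 + 9/H (c(H) = 9/H - 11*(-1/13) = 9/H + 11/13 = 11/13 + 9/H)
N = -85388/857 (N = 768492/(-7713) = 768492*(-1/7713) = -85388/857 ≈ -99.636)
l = -172672/1599 (l = ((11/13 + 9/41)*(-304))/3 = ((568/533)*(-304))/3 = (⅓)*(-172672/533) = -172672/1599 ≈ -107.99)
1/(N + l) = 1/(-85388/857 - 172672/1599) = 1/(-284515316/1370343) = -1370343/284515316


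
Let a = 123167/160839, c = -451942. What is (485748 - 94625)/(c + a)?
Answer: -62907832197/72689776171 ≈ -0.86543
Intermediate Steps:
a = 123167/160839 (a = 123167*(1/160839) = 123167/160839 ≈ 0.76578)
(485748 - 94625)/(c + a) = (485748 - 94625)/(-451942 + 123167/160839) = 391123/(-72689776171/160839) = 391123*(-160839/72689776171) = -62907832197/72689776171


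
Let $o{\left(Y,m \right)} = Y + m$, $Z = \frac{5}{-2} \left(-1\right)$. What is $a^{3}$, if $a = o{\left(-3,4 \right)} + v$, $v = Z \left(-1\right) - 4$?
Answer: $- \frac{1331}{8} \approx -166.38$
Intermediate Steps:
$Z = \frac{5}{2}$ ($Z = 5 \left(- \frac{1}{2}\right) \left(-1\right) = \left(- \frac{5}{2}\right) \left(-1\right) = \frac{5}{2} \approx 2.5$)
$v = - \frac{13}{2}$ ($v = \frac{5}{2} \left(-1\right) - 4 = - \frac{5}{2} - 4 = - \frac{13}{2} \approx -6.5$)
$a = - \frac{11}{2}$ ($a = \left(-3 + 4\right) - \frac{13}{2} = 1 - \frac{13}{2} = - \frac{11}{2} \approx -5.5$)
$a^{3} = \left(- \frac{11}{2}\right)^{3} = - \frac{1331}{8}$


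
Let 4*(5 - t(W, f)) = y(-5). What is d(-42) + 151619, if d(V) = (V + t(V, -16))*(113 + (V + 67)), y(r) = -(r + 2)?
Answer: 292819/2 ≈ 1.4641e+5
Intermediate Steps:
y(r) = -2 - r (y(r) = -(2 + r) = -2 - r)
t(W, f) = 17/4 (t(W, f) = 5 - (-2 - 1*(-5))/4 = 5 - (-2 + 5)/4 = 5 - 1/4*3 = 5 - 3/4 = 17/4)
d(V) = (180 + V)*(17/4 + V) (d(V) = (V + 17/4)*(113 + (V + 67)) = (17/4 + V)*(113 + (67 + V)) = (17/4 + V)*(180 + V) = (180 + V)*(17/4 + V))
d(-42) + 151619 = (765 + (-42)**2 + (737/4)*(-42)) + 151619 = (765 + 1764 - 15477/2) + 151619 = -10419/2 + 151619 = 292819/2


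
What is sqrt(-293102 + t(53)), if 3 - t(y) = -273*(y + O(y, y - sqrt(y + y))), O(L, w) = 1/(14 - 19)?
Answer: I*sqrt(6967115)/5 ≈ 527.91*I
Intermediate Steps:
O(L, w) = -1/5 (O(L, w) = 1/(-5) = -1/5)
t(y) = -258/5 + 273*y (t(y) = 3 - (-273)*(y - 1/5) = 3 - (-273)*(-1/5 + y) = 3 - (273/5 - 273*y) = 3 + (-273/5 + 273*y) = -258/5 + 273*y)
sqrt(-293102 + t(53)) = sqrt(-293102 + (-258/5 + 273*53)) = sqrt(-293102 + (-258/5 + 14469)) = sqrt(-293102 + 72087/5) = sqrt(-1393423/5) = I*sqrt(6967115)/5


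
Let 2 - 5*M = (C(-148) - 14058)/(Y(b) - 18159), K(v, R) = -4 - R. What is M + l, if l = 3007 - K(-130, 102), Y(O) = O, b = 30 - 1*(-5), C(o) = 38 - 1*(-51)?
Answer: 282122339/90620 ≈ 3113.2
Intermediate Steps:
C(o) = 89 (C(o) = 38 + 51 = 89)
b = 35 (b = 30 + 5 = 35)
M = 22279/90620 (M = ⅖ - (89 - 14058)/(5*(35 - 18159)) = ⅖ - (-13969)/(5*(-18124)) = ⅖ - (-13969)*(-1)/(5*18124) = ⅖ - ⅕*13969/18124 = ⅖ - 13969/90620 = 22279/90620 ≈ 0.24585)
l = 3113 (l = 3007 - (-4 - 1*102) = 3007 - (-4 - 102) = 3007 - 1*(-106) = 3007 + 106 = 3113)
M + l = 22279/90620 + 3113 = 282122339/90620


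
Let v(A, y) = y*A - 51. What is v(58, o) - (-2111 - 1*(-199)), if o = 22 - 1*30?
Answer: 1397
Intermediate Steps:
o = -8 (o = 22 - 30 = -8)
v(A, y) = -51 + A*y (v(A, y) = A*y - 51 = -51 + A*y)
v(58, o) - (-2111 - 1*(-199)) = (-51 + 58*(-8)) - (-2111 - 1*(-199)) = (-51 - 464) - (-2111 + 199) = -515 - 1*(-1912) = -515 + 1912 = 1397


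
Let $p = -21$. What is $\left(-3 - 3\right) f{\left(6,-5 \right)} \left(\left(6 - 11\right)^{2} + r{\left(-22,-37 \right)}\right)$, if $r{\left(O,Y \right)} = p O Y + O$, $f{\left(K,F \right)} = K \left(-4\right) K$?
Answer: $-14766624$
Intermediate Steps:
$f{\left(K,F \right)} = - 4 K^{2}$ ($f{\left(K,F \right)} = - 4 K K = - 4 K^{2}$)
$r{\left(O,Y \right)} = O - 21 O Y$ ($r{\left(O,Y \right)} = - 21 O Y + O = O - 21 O Y$)
$\left(-3 - 3\right) f{\left(6,-5 \right)} \left(\left(6 - 11\right)^{2} + r{\left(-22,-37 \right)}\right) = \left(-3 - 3\right) \left(- 4 \cdot 6^{2}\right) \left(\left(6 - 11\right)^{2} - 22 \left(1 - -777\right)\right) = - 6 \left(\left(-4\right) 36\right) \left(\left(-5\right)^{2} - 22 \left(1 + 777\right)\right) = \left(-6\right) \left(-144\right) \left(25 - 17116\right) = 864 \left(25 - 17116\right) = 864 \left(-17091\right) = -14766624$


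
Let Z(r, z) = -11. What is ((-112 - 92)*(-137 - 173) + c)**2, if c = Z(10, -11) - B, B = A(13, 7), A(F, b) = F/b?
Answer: 195885908100/49 ≈ 3.9977e+9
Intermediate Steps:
B = 13/7 ≈ 1.8571
c = -90/7 (c = -11 - 1*13/7 = -11 - 13/7 = -90/7 ≈ -12.857)
((-112 - 92)*(-137 - 173) + c)**2 = ((-112 - 92)*(-137 - 173) - 90/7)**2 = (-204*(-310) - 90/7)**2 = (63240 - 90/7)**2 = (442590/7)**2 = 195885908100/49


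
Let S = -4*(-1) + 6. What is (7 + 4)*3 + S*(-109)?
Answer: -1057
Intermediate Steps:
S = 10 (S = 4 + 6 = 10)
(7 + 4)*3 + S*(-109) = (7 + 4)*3 + 10*(-109) = 11*3 - 1090 = 33 - 1090 = -1057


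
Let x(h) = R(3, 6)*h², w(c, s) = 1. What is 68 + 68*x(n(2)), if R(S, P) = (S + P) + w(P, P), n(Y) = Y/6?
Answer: 1292/9 ≈ 143.56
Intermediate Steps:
n(Y) = Y/6 (n(Y) = Y*(⅙) = Y/6)
R(S, P) = 1 + P + S (R(S, P) = (S + P) + 1 = (P + S) + 1 = 1 + P + S)
x(h) = 10*h² (x(h) = (1 + 6 + 3)*h² = 10*h²)
68 + 68*x(n(2)) = 68 + 68*(10*((⅙)*2)²) = 68 + 68*(10*(⅓)²) = 68 + 68*(10*(⅑)) = 68 + 68*(10/9) = 68 + 680/9 = 1292/9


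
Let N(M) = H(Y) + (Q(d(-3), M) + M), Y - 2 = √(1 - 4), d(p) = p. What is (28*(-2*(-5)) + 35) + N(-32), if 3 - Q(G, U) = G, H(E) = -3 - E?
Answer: 284 - I*√3 ≈ 284.0 - 1.732*I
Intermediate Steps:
Y = 2 + I*√3 (Y = 2 + √(1 - 4) = 2 + √(-3) = 2 + I*√3 ≈ 2.0 + 1.732*I)
Q(G, U) = 3 - G
N(M) = 1 + M - I*√3 (N(M) = (-3 - (2 + I*√3)) + ((3 - 1*(-3)) + M) = (-3 + (-2 - I*√3)) + ((3 + 3) + M) = (-5 - I*√3) + (6 + M) = 1 + M - I*√3)
(28*(-2*(-5)) + 35) + N(-32) = (28*(-2*(-5)) + 35) + (1 - 32 - I*√3) = (28*10 + 35) + (-31 - I*√3) = (280 + 35) + (-31 - I*√3) = 315 + (-31 - I*√3) = 284 - I*√3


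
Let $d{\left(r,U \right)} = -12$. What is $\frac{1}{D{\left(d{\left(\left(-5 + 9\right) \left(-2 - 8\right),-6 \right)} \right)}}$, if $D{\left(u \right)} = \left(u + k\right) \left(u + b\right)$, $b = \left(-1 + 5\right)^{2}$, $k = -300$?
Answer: $- \frac{1}{1248} \approx -0.00080128$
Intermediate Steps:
$b = 16$ ($b = 4^{2} = 16$)
$D{\left(u \right)} = \left(-300 + u\right) \left(16 + u\right)$ ($D{\left(u \right)} = \left(u - 300\right) \left(u + 16\right) = \left(-300 + u\right) \left(16 + u\right)$)
$\frac{1}{D{\left(d{\left(\left(-5 + 9\right) \left(-2 - 8\right),-6 \right)} \right)}} = \frac{1}{-4800 + \left(-12\right)^{2} - -3408} = \frac{1}{-4800 + 144 + 3408} = \frac{1}{-1248} = - \frac{1}{1248}$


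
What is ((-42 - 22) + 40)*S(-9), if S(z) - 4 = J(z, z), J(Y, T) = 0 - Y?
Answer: -312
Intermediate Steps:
J(Y, T) = -Y
S(z) = 4 - z
((-42 - 22) + 40)*S(-9) = ((-42 - 22) + 40)*(4 - 1*(-9)) = (-64 + 40)*(4 + 9) = -24*13 = -312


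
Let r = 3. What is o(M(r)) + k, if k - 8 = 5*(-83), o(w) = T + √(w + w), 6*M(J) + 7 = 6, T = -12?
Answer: -419 + I*√3/3 ≈ -419.0 + 0.57735*I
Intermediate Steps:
M(J) = -⅙ (M(J) = -7/6 + (⅙)*6 = -7/6 + 1 = -⅙)
o(w) = -12 + √2*√w (o(w) = -12 + √(w + w) = -12 + √(2*w) = -12 + √2*√w)
k = -407 (k = 8 + 5*(-83) = 8 - 415 = -407)
o(M(r)) + k = (-12 + √2*√(-⅙)) - 407 = (-12 + √2*(I*√6/6)) - 407 = (-12 + I*√3/3) - 407 = -419 + I*√3/3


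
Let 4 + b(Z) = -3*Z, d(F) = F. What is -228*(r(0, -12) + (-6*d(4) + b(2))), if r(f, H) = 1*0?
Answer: 7752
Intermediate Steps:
b(Z) = -4 - 3*Z
r(f, H) = 0
-228*(r(0, -12) + (-6*d(4) + b(2))) = -228*(0 + (-6*4 + (-4 - 3*2))) = -228*(0 + (-24 + (-4 - 6))) = -228*(0 + (-24 - 10)) = -228*(0 - 34) = -228*(-34) = 7752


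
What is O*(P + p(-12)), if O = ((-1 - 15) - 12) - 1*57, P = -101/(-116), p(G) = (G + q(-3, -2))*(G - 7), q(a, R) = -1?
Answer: -2444005/116 ≈ -21069.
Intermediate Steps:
p(G) = (-1 + G)*(-7 + G) (p(G) = (G - 1)*(G - 7) = (-1 + G)*(-7 + G))
P = 101/116 (P = -101*(-1/116) = 101/116 ≈ 0.87069)
O = -85 (O = (-16 - 12) - 57 = -28 - 57 = -85)
O*(P + p(-12)) = -85*(101/116 + (7 + (-12)² - 8*(-12))) = -85*(101/116 + (7 + 144 + 96)) = -85*(101/116 + 247) = -85*28753/116 = -2444005/116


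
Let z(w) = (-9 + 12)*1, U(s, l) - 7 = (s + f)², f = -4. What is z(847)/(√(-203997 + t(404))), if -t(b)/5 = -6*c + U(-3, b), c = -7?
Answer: -3*I*√204487/204487 ≈ -0.0066342*I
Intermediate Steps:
U(s, l) = 7 + (-4 + s)² (U(s, l) = 7 + (s - 4)² = 7 + (-4 + s)²)
z(w) = 3 (z(w) = 3*1 = 3)
t(b) = -490 (t(b) = -5*(-6*(-7) + (7 + (-4 - 3)²)) = -5*(42 + (7 + (-7)²)) = -5*(42 + (7 + 49)) = -5*(42 + 56) = -5*98 = -490)
z(847)/(√(-203997 + t(404))) = 3/(√(-203997 - 490)) = 3/(√(-204487)) = 3/((I*√204487)) = 3*(-I*√204487/204487) = -3*I*√204487/204487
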